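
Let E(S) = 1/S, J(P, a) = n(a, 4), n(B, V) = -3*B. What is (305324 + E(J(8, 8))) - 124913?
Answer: 4329863/24 ≈ 1.8041e+5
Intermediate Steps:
n(B, V) = -3*B
J(P, a) = -3*a
(305324 + E(J(8, 8))) - 124913 = (305324 + 1/(-3*8)) - 124913 = (305324 + 1/(-24)) - 124913 = (305324 - 1/24) - 124913 = 7327775/24 - 124913 = 4329863/24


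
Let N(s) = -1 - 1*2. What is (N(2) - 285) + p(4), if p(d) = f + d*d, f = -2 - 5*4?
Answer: -294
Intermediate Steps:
N(s) = -3 (N(s) = -1 - 2 = -3)
f = -22 (f = -2 - 20 = -22)
p(d) = -22 + d² (p(d) = -22 + d*d = -22 + d²)
(N(2) - 285) + p(4) = (-3 - 285) + (-22 + 4²) = -288 + (-22 + 16) = -288 - 6 = -294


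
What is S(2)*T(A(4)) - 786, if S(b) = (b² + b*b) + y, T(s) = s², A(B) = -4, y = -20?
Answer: -978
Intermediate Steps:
S(b) = -20 + 2*b² (S(b) = (b² + b*b) - 20 = (b² + b²) - 20 = 2*b² - 20 = -20 + 2*b²)
S(2)*T(A(4)) - 786 = (-20 + 2*2²)*(-4)² - 786 = (-20 + 2*4)*16 - 786 = (-20 + 8)*16 - 786 = -12*16 - 786 = -192 - 786 = -978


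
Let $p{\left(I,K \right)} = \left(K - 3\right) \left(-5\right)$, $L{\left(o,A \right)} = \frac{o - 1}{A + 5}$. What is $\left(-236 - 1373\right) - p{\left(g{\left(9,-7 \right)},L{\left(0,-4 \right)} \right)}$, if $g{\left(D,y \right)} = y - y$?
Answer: $-1629$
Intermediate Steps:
$g{\left(D,y \right)} = 0$
$L{\left(o,A \right)} = \frac{-1 + o}{5 + A}$
$p{\left(I,K \right)} = 15 - 5 K$ ($p{\left(I,K \right)} = \left(-3 + K\right) \left(-5\right) = 15 - 5 K$)
$\left(-236 - 1373\right) - p{\left(g{\left(9,-7 \right)},L{\left(0,-4 \right)} \right)} = \left(-236 - 1373\right) - \left(15 - 5 \frac{-1 + 0}{5 - 4}\right) = -1609 - \left(15 - 5 \cdot 1^{-1} \left(-1\right)\right) = -1609 - \left(15 - 5 \cdot 1 \left(-1\right)\right) = -1609 - \left(15 - -5\right) = -1609 - \left(15 + 5\right) = -1609 - 20 = -1629$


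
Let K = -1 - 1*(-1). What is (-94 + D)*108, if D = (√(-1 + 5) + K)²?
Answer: -9720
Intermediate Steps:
K = 0 (K = -1 + 1 = 0)
D = 4 (D = (√(-1 + 5) + 0)² = (√4 + 0)² = (2 + 0)² = 2² = 4)
(-94 + D)*108 = (-94 + 4)*108 = -90*108 = -9720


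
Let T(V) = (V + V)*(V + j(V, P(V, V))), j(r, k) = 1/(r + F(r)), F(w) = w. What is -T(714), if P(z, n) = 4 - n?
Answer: -1019593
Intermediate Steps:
j(r, k) = 1/(2*r) (j(r, k) = 1/(r + r) = 1/(2*r))
T(V) = 2*V*(V + 1/(2*V)) (T(V) = (V + V)*(V + 1/(2*V)) = (2*V)*(V + 1/(2*V)) = 2*V*(V + 1/(2*V)))
-T(714) = -(1 + 2*714**2) = -(1 + 2*509796) = -(1 + 1019592) = -1*1019593 = -1019593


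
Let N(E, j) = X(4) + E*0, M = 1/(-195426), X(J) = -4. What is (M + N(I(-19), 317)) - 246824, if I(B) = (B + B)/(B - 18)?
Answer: -48236608729/195426 ≈ -2.4683e+5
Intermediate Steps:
M = -1/195426 ≈ -5.1170e-6
I(B) = 2*B/(-18 + B) (I(B) = (2*B)/(-18 + B) = 2*B/(-18 + B))
N(E, j) = -4 (N(E, j) = -4 + E*0 = -4 + 0 = -4)
(M + N(I(-19), 317)) - 246824 = (-1/195426 - 4) - 246824 = -781705/195426 - 246824 = -48236608729/195426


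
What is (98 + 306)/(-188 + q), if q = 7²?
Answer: -404/139 ≈ -2.9065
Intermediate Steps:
q = 49
(98 + 306)/(-188 + q) = (98 + 306)/(-188 + 49) = 404/(-139) = 404*(-1/139) = -404/139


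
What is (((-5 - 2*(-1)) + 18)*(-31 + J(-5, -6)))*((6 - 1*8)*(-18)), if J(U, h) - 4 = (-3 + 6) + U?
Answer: -15660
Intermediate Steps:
J(U, h) = 7 + U (J(U, h) = 4 + ((-3 + 6) + U) = 4 + (3 + U) = 7 + U)
(((-5 - 2*(-1)) + 18)*(-31 + J(-5, -6)))*((6 - 1*8)*(-18)) = (((-5 - 2*(-1)) + 18)*(-31 + (7 - 5)))*((6 - 1*8)*(-18)) = (((-5 + 2) + 18)*(-31 + 2))*((6 - 8)*(-18)) = ((-3 + 18)*(-29))*(-2*(-18)) = (15*(-29))*36 = -435*36 = -15660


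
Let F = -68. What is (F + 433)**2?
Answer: 133225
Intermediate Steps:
(F + 433)**2 = (-68 + 433)**2 = 365**2 = 133225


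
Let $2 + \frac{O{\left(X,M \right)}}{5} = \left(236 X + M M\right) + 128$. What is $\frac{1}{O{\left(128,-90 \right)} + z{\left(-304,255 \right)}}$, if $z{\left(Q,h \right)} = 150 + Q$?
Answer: $\frac{1}{192016} \approx 5.2079 \cdot 10^{-6}$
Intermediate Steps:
$O{\left(X,M \right)} = 630 + 5 M^{2} + 1180 X$ ($O{\left(X,M \right)} = -10 + 5 \left(\left(236 X + M M\right) + 128\right) = -10 + 5 \left(\left(236 X + M^{2}\right) + 128\right) = -10 + 5 \left(\left(M^{2} + 236 X\right) + 128\right) = -10 + 5 \left(128 + M^{2} + 236 X\right) = -10 + \left(640 + 5 M^{2} + 1180 X\right) = 630 + 5 M^{2} + 1180 X$)
$\frac{1}{O{\left(128,-90 \right)} + z{\left(-304,255 \right)}} = \frac{1}{\left(630 + 5 \left(-90\right)^{2} + 1180 \cdot 128\right) + \left(150 - 304\right)} = \frac{1}{\left(630 + 5 \cdot 8100 + 151040\right) - 154} = \frac{1}{\left(630 + 40500 + 151040\right) - 154} = \frac{1}{192170 - 154} = \frac{1}{192016}$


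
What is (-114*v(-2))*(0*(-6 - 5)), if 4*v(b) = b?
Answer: 0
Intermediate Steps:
v(b) = b/4
(-114*v(-2))*(0*(-6 - 5)) = (-57*(-2)/2)*(0*(-6 - 5)) = (-114*(-½))*(0*(-11)) = 57*0 = 0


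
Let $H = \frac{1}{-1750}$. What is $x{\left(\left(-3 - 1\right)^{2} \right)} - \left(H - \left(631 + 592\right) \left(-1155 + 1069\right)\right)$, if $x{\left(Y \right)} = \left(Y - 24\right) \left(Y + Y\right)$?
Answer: $- \frac{184509499}{1750} \approx -1.0543 \cdot 10^{5}$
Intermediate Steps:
$H = - \frac{1}{1750} \approx -0.00057143$
$x{\left(Y \right)} = 2 Y \left(-24 + Y\right)$ ($x{\left(Y \right)} = \left(Y - 24\right) 2 Y = \left(-24 + Y\right) 2 Y = 2 Y \left(-24 + Y\right)$)
$x{\left(\left(-3 - 1\right)^{2} \right)} - \left(H - \left(631 + 592\right) \left(-1155 + 1069\right)\right) = 2 \left(-3 - 1\right)^{2} \left(-24 + \left(-3 - 1\right)^{2}\right) - \left(- \frac{1}{1750} - \left(631 + 592\right) \left(-1155 + 1069\right)\right) = 2 \left(-4\right)^{2} \left(-24 + \left(-4\right)^{2}\right) - \left(- \frac{1}{1750} - 1223 \left(-86\right)\right) = 2 \cdot 16 \left(-24 + 16\right) - \left(- \frac{1}{1750} - -105178\right) = 2 \cdot 16 \left(-8\right) - \left(- \frac{1}{1750} + 105178\right) = -256 - \frac{184061499}{1750} = - \frac{184509499}{1750}$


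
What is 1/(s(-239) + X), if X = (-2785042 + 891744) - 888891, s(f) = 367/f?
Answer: -239/664943538 ≈ -3.5943e-7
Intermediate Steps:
X = -2782189 (X = -1893298 - 888891 = -2782189)
1/(s(-239) + X) = 1/(367/(-239) - 2782189) = 1/(367*(-1/239) - 2782189) = 1/(-367/239 - 2782189) = 1/(-664943538/239) = -239/664943538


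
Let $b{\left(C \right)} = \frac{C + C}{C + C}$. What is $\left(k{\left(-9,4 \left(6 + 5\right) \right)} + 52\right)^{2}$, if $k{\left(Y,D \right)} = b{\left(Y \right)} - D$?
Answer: $81$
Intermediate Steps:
$b{\left(C \right)} = 1$ ($b{\left(C \right)} = \frac{2 C}{2 C} = 2 C \frac{1}{2 C} = 1$)
$k{\left(Y,D \right)} = 1 - D$
$\left(k{\left(-9,4 \left(6 + 5\right) \right)} + 52\right)^{2} = \left(\left(1 - 4 \left(6 + 5\right)\right) + 52\right)^{2} = \left(\left(1 - 4 \cdot 11\right) + 52\right)^{2} = \left(\left(1 - 44\right) + 52\right)^{2} = \left(-43 + 52\right)^{2} = 9^{2} = 81$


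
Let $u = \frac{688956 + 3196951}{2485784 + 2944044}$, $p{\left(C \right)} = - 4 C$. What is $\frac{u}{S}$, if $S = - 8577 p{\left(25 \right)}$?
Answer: $\frac{3885907}{4657163475600} \approx 8.3439 \cdot 10^{-7}$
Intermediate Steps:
$u = \frac{3885907}{5429828} \approx 0.71566$
$S = 857700$ ($S = - 8577 \left(\left(-4\right) 25\right) = \left(-8577\right) \left(-100\right) = 857700$)
$\frac{u}{S} = \frac{3885907}{5429828 \cdot 857700} = \frac{3885907}{5429828} \cdot \frac{1}{857700} = \frac{3885907}{4657163475600}$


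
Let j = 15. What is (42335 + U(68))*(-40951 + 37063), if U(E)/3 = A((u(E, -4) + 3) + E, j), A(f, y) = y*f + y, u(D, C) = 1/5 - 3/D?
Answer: -3012788844/17 ≈ -1.7722e+8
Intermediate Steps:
u(D, C) = ⅕ - 3/D (u(D, C) = 1*(⅕) - 3/D = ⅕ - 3/D)
A(f, y) = y + f*y (A(f, y) = f*y + y = y + f*y)
U(E) = 180 + 45*E + 9*(-15 + E)/E (U(E) = 3*(15*(1 + (((-15 + E)/(5*E) + 3) + E))) = 3*(15*(1 + ((3 + (-15 + E)/(5*E)) + E))) = 3*(15*(1 + (3 + E + (-15 + E)/(5*E)))) = 3*(15*(4 + E + (-15 + E)/(5*E))) = 3*(60 + 15*E + 3*(-15 + E)/E) = 180 + 45*E + 9*(-15 + E)/E)
(42335 + U(68))*(-40951 + 37063) = (42335 + (189 - 135/68 + 45*68))*(-40951 + 37063) = (42335 + (189 - 135*1/68 + 3060))*(-3888) = (42335 + (189 - 135/68 + 3060))*(-3888) = (42335 + 220797/68)*(-3888) = (3099577/68)*(-3888) = -3012788844/17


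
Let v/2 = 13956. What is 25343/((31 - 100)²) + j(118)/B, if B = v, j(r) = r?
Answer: 117989269/22148172 ≈ 5.3273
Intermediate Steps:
v = 27912 (v = 2*13956 = 27912)
B = 27912
25343/((31 - 100)²) + j(118)/B = 25343/((31 - 100)²) + 118/27912 = 25343/((-69)²) + 118*(1/27912) = 25343/4761 + 59/13956 = 117989269/22148172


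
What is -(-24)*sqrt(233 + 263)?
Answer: 96*sqrt(31) ≈ 534.51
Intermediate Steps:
-(-24)*sqrt(233 + 263) = -(-24)*sqrt(496) = -(-24)*4*sqrt(31) = -(-96)*sqrt(31) = 96*sqrt(31)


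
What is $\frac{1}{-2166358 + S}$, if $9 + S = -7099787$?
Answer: $- \frac{1}{9266154} \approx -1.0792 \cdot 10^{-7}$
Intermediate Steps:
$S = -7099796$ ($S = -9 - 7099787 = -7099796$)
$\frac{1}{-2166358 + S} = \frac{1}{-2166358 - 7099796} = \frac{1}{-9266154} = - \frac{1}{9266154}$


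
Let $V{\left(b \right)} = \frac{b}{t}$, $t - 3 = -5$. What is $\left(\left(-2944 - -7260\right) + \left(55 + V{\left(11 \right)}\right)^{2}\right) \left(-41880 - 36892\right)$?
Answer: $-532991045$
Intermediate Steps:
$t = -2$ ($t = 3 - 5 = -2$)
$V{\left(b \right)} = - \frac{b}{2}$ ($V{\left(b \right)} = \frac{b}{-2} = b \left(- \frac{1}{2}\right) = - \frac{b}{2}$)
$\left(\left(-2944 - -7260\right) + \left(55 + V{\left(11 \right)}\right)^{2}\right) \left(-41880 - 36892\right) = \left(\left(-2944 - -7260\right) + \left(55 - \frac{11}{2}\right)^{2}\right) \left(-41880 - 36892\right) = \left(\left(-2944 + 7260\right) + \left(55 - \frac{11}{2}\right)^{2}\right) \left(-78772\right) = \left(4316 + \left(\frac{99}{2}\right)^{2}\right) \left(-78772\right) = \left(4316 + \frac{9801}{4}\right) \left(-78772\right) = \frac{27065}{4} \left(-78772\right) = -532991045$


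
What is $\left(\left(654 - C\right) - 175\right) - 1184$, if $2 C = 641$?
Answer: $- \frac{2051}{2} \approx -1025.5$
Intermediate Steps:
$C = \frac{641}{2}$ ($C = \frac{1}{2} \cdot 641 = \frac{641}{2} \approx 320.5$)
$\left(\left(654 - C\right) - 175\right) - 1184 = \left(\left(654 - \frac{641}{2}\right) - 175\right) - 1184 = \left(\frac{667}{2} - 175\right) - 1184 = \frac{317}{2} - 1184 = - \frac{2051}{2}$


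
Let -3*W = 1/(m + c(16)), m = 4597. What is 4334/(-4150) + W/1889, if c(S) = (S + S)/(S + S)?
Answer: -56465230697/54067996950 ≈ -1.0443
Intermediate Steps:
c(S) = 1 (c(S) = (2*S)/((2*S)) = (2*S)*(1/(2*S)) = 1)
W = -1/13794 (W = -1/(3*(4597 + 1)) = -⅓/4598 = -⅓*1/4598 = -1/13794 ≈ -7.2495e-5)
4334/(-4150) + W/1889 = 4334/(-4150) - 1/13794/1889 = 4334*(-1/4150) - 1/13794*1/1889 = -2167/2075 - 1/26056866 = -56465230697/54067996950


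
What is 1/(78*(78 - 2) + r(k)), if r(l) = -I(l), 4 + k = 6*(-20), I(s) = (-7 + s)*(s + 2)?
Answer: -1/10054 ≈ -9.9463e-5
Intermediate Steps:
I(s) = (-7 + s)*(2 + s)
k = -124 (k = -4 + 6*(-20) = -4 - 120 = -124)
r(l) = 14 - l**2 + 5*l (r(l) = -(-14 + l**2 - 5*l) = 14 - l**2 + 5*l)
1/(78*(78 - 2) + r(k)) = 1/(78*(78 - 2) + (14 - 1*(-124)**2 + 5*(-124))) = 1/(78*76 + (14 - 1*15376 - 620)) = 1/(5928 + (14 - 15376 - 620)) = 1/(5928 - 15982) = 1/(-10054) = -1/10054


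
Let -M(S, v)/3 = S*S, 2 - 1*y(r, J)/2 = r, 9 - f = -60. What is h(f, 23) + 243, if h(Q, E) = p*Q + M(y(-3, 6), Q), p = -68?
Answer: -4749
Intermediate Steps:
f = 69 (f = 9 - 1*(-60) = 9 + 60 = 69)
y(r, J) = 4 - 2*r
M(S, v) = -3*S**2 (M(S, v) = -3*S*S = -3*S**2)
h(Q, E) = -300 - 68*Q (h(Q, E) = -68*Q - 3*(4 - 2*(-3))**2 = -68*Q - 3*(4 + 6)**2 = -68*Q - 3*10**2 = -68*Q - 3*100 = -68*Q - 300 = -300 - 68*Q)
h(f, 23) + 243 = (-300 - 68*69) + 243 = (-300 - 4692) + 243 = -4992 + 243 = -4749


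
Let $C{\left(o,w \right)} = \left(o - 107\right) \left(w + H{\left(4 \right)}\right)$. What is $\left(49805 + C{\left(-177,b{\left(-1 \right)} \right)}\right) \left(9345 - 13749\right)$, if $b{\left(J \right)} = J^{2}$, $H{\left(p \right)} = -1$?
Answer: $-219341220$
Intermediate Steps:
$C{\left(o,w \right)} = \left(-1 + w\right) \left(-107 + o\right)$ ($C{\left(o,w \right)} = \left(o - 107\right) \left(w - 1\right) = \left(-107 + o\right) \left(-1 + w\right) = \left(-1 + w\right) \left(-107 + o\right)$)
$\left(49805 + C{\left(-177,b{\left(-1 \right)} \right)}\right) \left(9345 - 13749\right) = \left(49805 - \left(-284 + 284\right)\right) \left(9345 - 13749\right) = \left(49805 + \left(107 + 177 - 107 - 177\right)\right) \left(-4404\right) = \left(49805 + 0\right) \left(-4404\right) = 49805 \left(-4404\right) = -219341220$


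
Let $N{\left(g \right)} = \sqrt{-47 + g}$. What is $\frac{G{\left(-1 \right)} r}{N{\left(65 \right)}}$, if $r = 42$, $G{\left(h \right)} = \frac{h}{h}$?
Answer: $7 \sqrt{2} \approx 9.8995$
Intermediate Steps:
$G{\left(h \right)} = 1$
$\frac{G{\left(-1 \right)} r}{N{\left(65 \right)}} = \frac{1 \cdot 42}{\sqrt{-47 + 65}} = \frac{42}{\sqrt{18}} = \frac{42}{3 \sqrt{2}} = 42 \frac{\sqrt{2}}{6} = 7 \sqrt{2}$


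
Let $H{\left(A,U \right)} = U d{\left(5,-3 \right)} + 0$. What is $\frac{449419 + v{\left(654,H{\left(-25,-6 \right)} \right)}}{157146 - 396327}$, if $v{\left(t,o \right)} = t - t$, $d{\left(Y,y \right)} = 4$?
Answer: $- \frac{449419}{239181} \approx -1.879$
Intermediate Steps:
$H{\left(A,U \right)} = 4 U$ ($H{\left(A,U \right)} = U 4 + 0 = 4 U + 0 = 4 U$)
$v{\left(t,o \right)} = 0$
$\frac{449419 + v{\left(654,H{\left(-25,-6 \right)} \right)}}{157146 - 396327} = \frac{449419 + 0}{157146 - 396327} = \frac{449419}{-239181} = 449419 \left(- \frac{1}{239181}\right) = - \frac{449419}{239181}$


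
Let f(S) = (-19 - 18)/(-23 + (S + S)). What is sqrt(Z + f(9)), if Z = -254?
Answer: 3*I*sqrt(685)/5 ≈ 15.704*I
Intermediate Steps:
f(S) = -37/(-23 + 2*S)
sqrt(Z + f(9)) = sqrt(-254 - 37/(-23 + 2*9)) = sqrt(-254 - 37/(-23 + 18)) = sqrt(-254 - 37/(-5)) = sqrt(-254 - 37*(-1/5)) = sqrt(-254 + 37/5) = sqrt(-1233/5) = 3*I*sqrt(685)/5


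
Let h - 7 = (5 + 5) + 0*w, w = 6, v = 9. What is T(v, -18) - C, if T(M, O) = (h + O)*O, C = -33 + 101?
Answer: -50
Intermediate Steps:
h = 17 (h = 7 + ((5 + 5) + 0*6) = 7 + (10 + 0) = 7 + 10 = 17)
C = 68
T(M, O) = O*(17 + O) (T(M, O) = (17 + O)*O = O*(17 + O))
T(v, -18) - C = -18*(17 - 18) - 1*68 = -18*(-1) - 68 = 18 - 68 = -50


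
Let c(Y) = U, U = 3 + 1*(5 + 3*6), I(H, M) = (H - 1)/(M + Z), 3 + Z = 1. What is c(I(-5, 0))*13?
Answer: 338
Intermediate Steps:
Z = -2 (Z = -3 + 1 = -2)
I(H, M) = (-1 + H)/(-2 + M) (I(H, M) = (H - 1)/(M - 2) = (-1 + H)/(-2 + M))
U = 26 (U = 3 + 1*(5 + 18) = 3 + 1*23 = 3 + 23 = 26)
c(Y) = 26
c(I(-5, 0))*13 = 26*13 = 338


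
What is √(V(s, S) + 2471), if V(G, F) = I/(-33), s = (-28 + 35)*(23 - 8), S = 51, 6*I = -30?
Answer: 2*√672771/33 ≈ 49.711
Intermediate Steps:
I = -5 (I = (⅙)*(-30) = -5)
s = 105 (s = 7*15 = 105)
V(G, F) = 5/33 (V(G, F) = -5/(-33) = -5*(-1/33) = 5/33)
√(V(s, S) + 2471) = √(5/33 + 2471) = √(81548/33) = 2*√672771/33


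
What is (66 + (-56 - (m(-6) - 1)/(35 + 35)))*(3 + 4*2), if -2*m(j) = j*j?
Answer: 7909/70 ≈ 112.99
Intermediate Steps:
m(j) = -j²/2 (m(j) = -j*j/2 = -j²/2)
(66 + (-56 - (m(-6) - 1)/(35 + 35)))*(3 + 4*2) = (66 + (-56 - (-½*(-6)² - 1)/(35 + 35)))*(3 + 4*2) = (66 + (-56 - (-½*36 - 1)/70))*(3 + 8) = (66 + (-56 - (-18 - 1)/70))*11 = (66 + (-56 - (-19)/70))*11 = (66 + (-56 - 1*(-19/70)))*11 = (66 + (-56 + 19/70))*11 = (66 - 3901/70)*11 = (719/70)*11 = 7909/70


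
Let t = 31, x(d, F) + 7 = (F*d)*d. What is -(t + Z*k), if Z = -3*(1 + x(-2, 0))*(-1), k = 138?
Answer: 2453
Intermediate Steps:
x(d, F) = -7 + F*d**2 (x(d, F) = -7 + (F*d)*d = -7 + F*d**2)
Z = -18 (Z = -3*(1 + (-7 + 0*(-2)**2))*(-1) = -3*(1 + (-7 + 0*4))*(-1) = -3*(1 + (-7 + 0))*(-1) = -3*(1 - 7)*(-1) = -3*(-6)*(-1) = 18*(-1) = -18)
-(t + Z*k) = -(31 - 18*138) = -(31 - 2484) = -1*(-2453) = 2453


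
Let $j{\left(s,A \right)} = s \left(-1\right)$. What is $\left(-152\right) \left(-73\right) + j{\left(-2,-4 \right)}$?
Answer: $11098$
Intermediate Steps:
$j{\left(s,A \right)} = - s$
$\left(-152\right) \left(-73\right) + j{\left(-2,-4 \right)} = \left(-152\right) \left(-73\right) - -2 = 11096 + 2 = 11098$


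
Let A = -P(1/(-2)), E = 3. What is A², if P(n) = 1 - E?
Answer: 4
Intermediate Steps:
P(n) = -2 (P(n) = 1 - 1*3 = 1 - 3 = -2)
A = 2 (A = -1*(-2) = 2)
A² = 2² = 4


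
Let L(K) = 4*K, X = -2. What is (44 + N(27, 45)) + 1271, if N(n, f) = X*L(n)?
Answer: 1099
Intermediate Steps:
N(n, f) = -8*n
(44 + N(27, 45)) + 1271 = (44 - 8*27) + 1271 = (44 - 216) + 1271 = -172 + 1271 = 1099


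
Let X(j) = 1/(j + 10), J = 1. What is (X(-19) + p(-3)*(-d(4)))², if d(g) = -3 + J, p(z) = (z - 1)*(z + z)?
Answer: 185761/81 ≈ 2293.3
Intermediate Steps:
p(z) = 2*z*(-1 + z) (p(z) = (-1 + z)*(2*z) = 2*z*(-1 + z))
d(g) = -2 (d(g) = -3 + 1 = -2)
X(j) = 1/(10 + j)
(X(-19) + p(-3)*(-d(4)))² = (1/(10 - 19) + (2*(-3)*(-1 - 3))*(-1*(-2)))² = (1/(-9) + (2*(-3)*(-4))*2)² = (-⅑ + 24*2)² = (-⅑ + 48)² = (431/9)² = 185761/81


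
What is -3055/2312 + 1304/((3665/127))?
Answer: 371689121/8473480 ≈ 43.865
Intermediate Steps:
-3055/2312 + 1304/((3665/127)) = -3055*1/2312 + 1304/((3665*(1/127))) = -3055/2312 + 1304/(3665/127) = -3055/2312 + 1304*(127/3665) = -3055/2312 + 165608/3665 = 371689121/8473480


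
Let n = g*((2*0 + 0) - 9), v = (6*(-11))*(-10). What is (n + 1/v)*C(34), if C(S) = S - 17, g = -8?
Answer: 807857/660 ≈ 1224.0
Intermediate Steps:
C(S) = -17 + S
v = 660 (v = -66*(-10) = 660)
n = 72 (n = -8*((2*0 + 0) - 9) = -8*((0 + 0) - 9) = -8*(0 - 9) = -8*(-9) = 72)
(n + 1/v)*C(34) = (72 + 1/660)*(-17 + 34) = (72 + 1/660)*17 = (47521/660)*17 = 807857/660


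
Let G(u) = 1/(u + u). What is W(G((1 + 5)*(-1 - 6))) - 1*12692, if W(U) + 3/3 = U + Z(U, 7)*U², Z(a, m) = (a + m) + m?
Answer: -7523197753/592704 ≈ -12693.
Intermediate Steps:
Z(a, m) = a + 2*m
G(u) = 1/(2*u)
W(U) = -1 + U + U²*(14 + U) (W(U) = -1 + (U + (U + 2*7)*U²) = -1 + (U + (U + 14)*U²) = -1 + (U + (14 + U)*U²) = -1 + (U + U²*(14 + U)) = -1 + U + U²*(14 + U))
W(G((1 + 5)*(-1 - 6))) - 1*12692 = (-1 + 1/(2*(((1 + 5)*(-1 - 6)))) + (1/(2*(((1 + 5)*(-1 - 6)))))²*(14 + 1/(2*(((1 + 5)*(-1 - 6)))))) - 1*12692 = (-1 + 1/(2*((6*(-7)))) + (1/(2*((6*(-7)))))²*(14 + 1/(2*((6*(-7)))))) - 12692 = (-1 + (½)/(-42) + ((½)/(-42))²*(14 + (½)/(-42))) - 12692 = (-1 + (½)*(-1/42) + ((½)*(-1/42))²*(14 + (½)*(-1/42))) - 12692 = (-1 - 1/84 + (-1/84)²*(14 - 1/84)) - 12692 = (-1 - 1/84 + (1/7056)*(1175/84)) - 12692 = (-1 - 1/84 + 1175/592704) - 12692 = -598585/592704 - 12692 = -7523197753/592704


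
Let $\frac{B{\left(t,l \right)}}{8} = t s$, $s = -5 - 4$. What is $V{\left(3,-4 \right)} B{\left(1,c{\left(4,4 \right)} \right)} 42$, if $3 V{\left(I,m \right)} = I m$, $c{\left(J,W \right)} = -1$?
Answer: $12096$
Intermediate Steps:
$s = -9$ ($s = -5 - 4 = -9$)
$B{\left(t,l \right)} = - 72 t$ ($B{\left(t,l \right)} = 8 t \left(-9\right) = 8 \left(- 9 t\right) = - 72 t$)
$V{\left(I,m \right)} = \frac{I m}{3}$
$V{\left(3,-4 \right)} B{\left(1,c{\left(4,4 \right)} \right)} 42 = \frac{1}{3} \cdot 3 \left(-4\right) \left(\left(-72\right) 1\right) 42 = \left(-4\right) \left(-72\right) 42 = 288 \cdot 42 = 12096$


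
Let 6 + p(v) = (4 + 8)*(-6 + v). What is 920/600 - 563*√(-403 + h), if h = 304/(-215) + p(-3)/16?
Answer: 23/15 - 563*I*√304374210/860 ≈ 1.5333 - 11421.0*I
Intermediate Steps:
p(v) = -78 + 12*v (p(v) = -6 + (4 + 8)*(-6 + v) = -6 + 12*(-6 + v) = -6 + (-72 + 12*v) = -78 + 12*v)
h = -14687/1720 (h = 304/(-215) + (-78 + 12*(-3))/16 = 304*(-1/215) + (-78 - 36)*(1/16) = -304/215 - 114*1/16 = -304/215 - 57/8 = -14687/1720 ≈ -8.5390)
920/600 - 563*√(-403 + h) = 920/600 - 563*√(-403 - 14687/1720) = 920*(1/600) - 563*I*√304374210/860 = 23/15 - 563*I*√304374210/860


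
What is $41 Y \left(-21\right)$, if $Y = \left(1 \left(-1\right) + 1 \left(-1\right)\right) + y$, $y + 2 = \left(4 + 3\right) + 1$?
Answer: $-3444$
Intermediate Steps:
$y = 6$ ($y = -2 + \left(\left(4 + 3\right) + 1\right) = -2 + \left(7 + 1\right) = -2 + 8 = 6$)
$Y = 4$ ($Y = \left(1 \left(-1\right) + 1 \left(-1\right)\right) + 6 = \left(-1 - 1\right) + 6 = -2 + 6 = 4$)
$41 Y \left(-21\right) = 41 \cdot 4 \left(-21\right) = 164 \left(-21\right) = -3444$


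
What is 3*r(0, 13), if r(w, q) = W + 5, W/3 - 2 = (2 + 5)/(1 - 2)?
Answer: -30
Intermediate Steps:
W = -15 (W = 6 + 3*((2 + 5)/(1 - 2)) = 6 + 3*(7/(-1)) = 6 + 3*(7*(-1)) = 6 + 3*(-7) = 6 - 21 = -15)
r(w, q) = -10 (r(w, q) = -15 + 5 = -10)
3*r(0, 13) = 3*(-10) = -30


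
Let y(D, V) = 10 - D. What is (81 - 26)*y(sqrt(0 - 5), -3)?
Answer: 550 - 55*I*sqrt(5) ≈ 550.0 - 122.98*I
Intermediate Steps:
(81 - 26)*y(sqrt(0 - 5), -3) = (81 - 26)*(10 - sqrt(0 - 5)) = 55*(10 - sqrt(-5)) = 55*(10 - I*sqrt(5)) = 550 - 55*I*sqrt(5)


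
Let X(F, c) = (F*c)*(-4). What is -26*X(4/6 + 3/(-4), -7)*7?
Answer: 1274/3 ≈ 424.67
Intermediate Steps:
X(F, c) = -4*F*c
-26*X(4/6 + 3/(-4), -7)*7 = -(-104)*(4/6 + 3/(-4))*(-7)*7 = -(-104)*(4*(⅙) + 3*(-¼))*(-7)*7 = -(-104)*(⅔ - ¾)*(-7)*7 = -(-104)*(-1)*(-7)/12*7 = -26*(-7/3)*7 = (182/3)*7 = 1274/3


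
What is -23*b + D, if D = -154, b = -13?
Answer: 145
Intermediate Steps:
-23*b + D = -23*(-13) - 154 = 299 - 154 = 145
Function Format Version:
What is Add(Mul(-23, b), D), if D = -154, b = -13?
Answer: 145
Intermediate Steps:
Add(Mul(-23, b), D) = Add(Mul(-23, -13), -154) = Add(299, -154) = 145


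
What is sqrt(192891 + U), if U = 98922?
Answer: sqrt(291813) ≈ 540.20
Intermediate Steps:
sqrt(192891 + U) = sqrt(192891 + 98922) = sqrt(291813)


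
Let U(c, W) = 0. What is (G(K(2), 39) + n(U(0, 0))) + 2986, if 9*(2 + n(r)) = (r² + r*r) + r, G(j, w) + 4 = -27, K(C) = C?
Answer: 2953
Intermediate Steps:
G(j, w) = -31 (G(j, w) = -4 - 27 = -31)
n(r) = -2 + r/9 + 2*r²/9 (n(r) = -2 + ((r² + r*r) + r)/9 = -2 + ((r² + r²) + r)/9 = -2 + (2*r² + r)/9 = -2 + (r + 2*r²)/9 = -2 + (r/9 + 2*r²/9) = -2 + r/9 + 2*r²/9)
(G(K(2), 39) + n(U(0, 0))) + 2986 = (-31 + (-2 + (⅑)*0 + (2/9)*0²)) + 2986 = (-31 + (-2 + 0 + (2/9)*0)) + 2986 = (-31 + (-2 + 0 + 0)) + 2986 = (-31 - 2) + 2986 = -33 + 2986 = 2953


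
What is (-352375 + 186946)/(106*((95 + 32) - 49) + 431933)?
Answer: -165429/440201 ≈ -0.37580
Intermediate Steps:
(-352375 + 186946)/(106*((95 + 32) - 49) + 431933) = -165429/(106*(127 - 49) + 431933) = -165429/(106*78 + 431933) = -165429/(8268 + 431933) = -165429/440201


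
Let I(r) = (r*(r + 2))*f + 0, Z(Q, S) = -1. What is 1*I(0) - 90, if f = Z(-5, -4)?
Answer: -90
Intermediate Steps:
f = -1
I(r) = -r*(2 + r) (I(r) = (r*(r + 2))*(-1) + 0 = (r*(2 + r))*(-1) + 0 = -r*(2 + r) + 0 = -r*(2 + r))
1*I(0) - 90 = 1*(-1*0*(2 + 0)) - 90 = 1*(-1*0*2) - 90 = 1*0 - 90 = 0 - 90 = -90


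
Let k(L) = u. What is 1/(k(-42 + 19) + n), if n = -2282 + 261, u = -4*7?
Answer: -1/2049 ≈ -0.00048804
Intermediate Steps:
u = -28
k(L) = -28
n = -2021
1/(k(-42 + 19) + n) = 1/(-28 - 2021) = 1/(-2049) = -1/2049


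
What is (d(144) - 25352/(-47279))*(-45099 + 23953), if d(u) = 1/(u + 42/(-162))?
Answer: -2107572021170/183489799 ≈ -11486.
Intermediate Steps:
d(u) = 1/(-7/27 + u) (d(u) = 1/(u + 42*(-1/162)) = 1/(u - 7/27) = 1/(-7/27 + u))
(d(144) - 25352/(-47279))*(-45099 + 23953) = (27/(-7 + 27*144) - 25352/(-47279))*(-45099 + 23953) = (27/(-7 + 3888) - 25352*(-1/47279))*(-21146) = (27/3881 + 25352/47279)*(-21146) = (99667645/183489799)*(-21146) = -2107572021170/183489799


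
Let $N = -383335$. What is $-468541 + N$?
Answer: $-851876$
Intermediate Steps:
$-468541 + N = -468541 - 383335 = -851876$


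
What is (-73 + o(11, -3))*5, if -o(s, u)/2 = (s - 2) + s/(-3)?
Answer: -1255/3 ≈ -418.33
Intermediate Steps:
o(s, u) = 4 - 4*s/3 (o(s, u) = -2*((s - 2) + s/(-3)) = -2*((-2 + s) + s*(-⅓)) = -2*((-2 + s) - s/3) = -2*(-2 + 2*s/3) = 4 - 4*s/3)
(-73 + o(11, -3))*5 = (-73 + (4 - 4/3*11))*5 = (-73 + (4 - 44/3))*5 = (-73 - 32/3)*5 = -251/3*5 = -1255/3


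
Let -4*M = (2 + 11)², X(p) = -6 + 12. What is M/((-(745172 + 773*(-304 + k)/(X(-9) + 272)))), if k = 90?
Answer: 23491/413984788 ≈ 5.6744e-5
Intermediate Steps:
X(p) = 6
M = -169/4 (M = -(2 + 11)²/4 = -¼*13² = -¼*169 = -169/4 ≈ -42.250)
M/((-(745172 + 773*(-304 + k)/(X(-9) + 272)))) = -169*(-1/(773*((-304 + 90)/(6 + 272) + 964)))/4 = -169*(-1/(773*(-214/278 + 964)))/4 = -169*(-1/(773*(-214*1/278 + 964)))/4 = -169*(-1/(773*(-107/139 + 964)))/4 = -169/(4*((-773/(1/(133889/139))))) = -169/(4*((-773/139/133889))) = -169/(4*((-773*133889/139))) = -169/(4*(-103496197/139)) = -169/4*(-139/103496197) = 23491/413984788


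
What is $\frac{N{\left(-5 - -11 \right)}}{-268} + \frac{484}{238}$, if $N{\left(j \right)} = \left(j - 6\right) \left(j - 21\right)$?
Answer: $\frac{242}{119} \approx 2.0336$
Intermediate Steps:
$N{\left(j \right)} = \left(-21 + j\right) \left(-6 + j\right)$ ($N{\left(j \right)} = \left(-6 + j\right) \left(-21 + j\right) = \left(-21 + j\right) \left(-6 + j\right)$)
$\frac{N{\left(-5 - -11 \right)}}{-268} + \frac{484}{238} = \frac{126 + \left(-5 - -11\right)^{2} - 27 \left(-5 - -11\right)}{-268} + \frac{484}{238} = \left(126 + \left(-5 + 11\right)^{2} - 27 \left(-5 + 11\right)\right) \left(- \frac{1}{268}\right) + 484 \cdot \frac{1}{238} = \left(126 + 6^{2} - 162\right) \left(- \frac{1}{268}\right) + \frac{242}{119} = \left(126 + 36 - 162\right) \left(- \frac{1}{268}\right) + \frac{242}{119} = 0 \left(- \frac{1}{268}\right) + \frac{242}{119} = 0 + \frac{242}{119} = \frac{242}{119}$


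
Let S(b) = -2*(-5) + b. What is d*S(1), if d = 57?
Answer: 627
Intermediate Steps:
S(b) = 10 + b
d*S(1) = 57*(10 + 1) = 57*11 = 627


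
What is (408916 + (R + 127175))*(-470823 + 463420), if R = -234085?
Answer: -2235750418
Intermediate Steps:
(408916 + (R + 127175))*(-470823 + 463420) = (408916 + (-234085 + 127175))*(-470823 + 463420) = (408916 - 106910)*(-7403) = 302006*(-7403) = -2235750418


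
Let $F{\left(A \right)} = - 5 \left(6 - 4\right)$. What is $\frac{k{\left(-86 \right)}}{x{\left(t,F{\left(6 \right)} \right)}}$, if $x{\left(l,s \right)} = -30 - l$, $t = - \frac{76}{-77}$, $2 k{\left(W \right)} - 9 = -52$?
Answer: $\frac{3311}{4772} \approx 0.69384$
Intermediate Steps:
$k{\left(W \right)} = - \frac{43}{2}$ ($k{\left(W \right)} = \frac{9}{2} + \frac{1}{2} \left(-52\right) = \frac{9}{2} - 26 = - \frac{43}{2}$)
$t = \frac{76}{77}$ ($t = \left(-76\right) \left(- \frac{1}{77}\right) = \frac{76}{77} \approx 0.98701$)
$F{\left(A \right)} = -10$ ($F{\left(A \right)} = - 5 \cdot 2 = \left(-1\right) 10 = -10$)
$\frac{k{\left(-86 \right)}}{x{\left(t,F{\left(6 \right)} \right)}} = - \frac{43}{2 \left(-30 - \frac{76}{77}\right)} = - \frac{43}{2 \left(- \frac{2386}{77}\right)} = \left(- \frac{43}{2}\right) \left(- \frac{77}{2386}\right) = \frac{3311}{4772}$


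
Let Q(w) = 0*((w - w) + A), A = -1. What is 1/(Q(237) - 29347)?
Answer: -1/29347 ≈ -3.4075e-5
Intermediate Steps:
Q(w) = 0 (Q(w) = 0*((w - w) - 1) = 0*(0 - 1) = 0*(-1) = 0)
1/(Q(237) - 29347) = 1/(0 - 29347) = 1/(-29347) = -1/29347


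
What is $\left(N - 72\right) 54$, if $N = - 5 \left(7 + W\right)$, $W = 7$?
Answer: $-7668$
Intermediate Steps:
$N = -70$ ($N = - 5 \left(7 + 7\right) = \left(-5\right) 14 = -70$)
$\left(N - 72\right) 54 = \left(-70 - 72\right) 54 = \left(-142\right) 54 = -7668$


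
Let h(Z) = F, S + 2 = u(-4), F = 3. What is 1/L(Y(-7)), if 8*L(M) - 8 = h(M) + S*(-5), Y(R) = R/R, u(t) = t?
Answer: 8/41 ≈ 0.19512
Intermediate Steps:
Y(R) = 1
S = -6 (S = -2 - 4 = -6)
h(Z) = 3
L(M) = 41/8 (L(M) = 1 + (3 - 6*(-5))/8 = 1 + (3 + 30)/8 = 1 + (⅛)*33 = 1 + 33/8 = 41/8)
1/L(Y(-7)) = 1/(41/8) = 8/41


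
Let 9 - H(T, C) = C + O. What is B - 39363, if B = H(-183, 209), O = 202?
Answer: -39765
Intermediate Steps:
H(T, C) = -193 - C (H(T, C) = 9 - (C + 202) = 9 - (202 + C) = 9 + (-202 - C) = -193 - C)
B = -402 (B = -193 - 1*209 = -193 - 209 = -402)
B - 39363 = -402 - 39363 = -39765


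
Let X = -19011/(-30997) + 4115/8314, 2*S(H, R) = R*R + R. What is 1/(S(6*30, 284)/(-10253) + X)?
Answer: -2642290971674/7501125129683 ≈ -0.35225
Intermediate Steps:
S(H, R) = R/2 + R²/2 (S(H, R) = (R*R + R)/2 = (R² + R)/2 = (R + R²)/2 = R/2 + R²/2)
X = 285610109/257709058 (X = -19011*(-1/30997) + 4115*(1/8314) = 19011/30997 + 4115/8314 = 285610109/257709058 ≈ 1.1083)
1/(S(6*30, 284)/(-10253) + X) = 1/(((½)*284*(1 + 284))/(-10253) + 285610109/257709058) = 1/(((½)*284*285)*(-1/10253) + 285610109/257709058) = 1/(40470*(-1/10253) + 285610109/257709058) = 1/(-40470/10253 + 285610109/257709058) = 1/(-7501125129683/2642290971674) = -2642290971674/7501125129683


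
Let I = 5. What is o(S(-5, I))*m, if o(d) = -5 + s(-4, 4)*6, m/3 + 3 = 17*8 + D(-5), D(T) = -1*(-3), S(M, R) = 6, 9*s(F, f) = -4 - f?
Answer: -4216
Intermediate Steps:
s(F, f) = -4/9 - f/9 (s(F, f) = (-4 - f)/9 = -4/9 - f/9)
D(T) = 3
m = 408 (m = -9 + 3*(17*8 + 3) = -9 + 3*(136 + 3) = -9 + 3*139 = -9 + 417 = 408)
o(d) = -31/3 (o(d) = -5 + (-4/9 - ⅑*4)*6 = -5 + (-4/9 - 4/9)*6 = -5 - 8/9*6 = -5 - 16/3 = -31/3)
o(S(-5, I))*m = -31/3*408 = -4216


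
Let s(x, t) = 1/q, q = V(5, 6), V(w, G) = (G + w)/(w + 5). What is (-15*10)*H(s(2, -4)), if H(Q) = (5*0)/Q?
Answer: 0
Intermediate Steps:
V(w, G) = (G + w)/(5 + w)
q = 11/10 (q = (6 + 5)/(5 + 5) = 11/10 ≈ 1.1000)
s(x, t) = 10/11 (s(x, t) = 1/(11/10) = 10/11)
H(Q) = 0 (H(Q) = 0/Q = 0)
(-15*10)*H(s(2, -4)) = -15*10*0 = -150*0 = 0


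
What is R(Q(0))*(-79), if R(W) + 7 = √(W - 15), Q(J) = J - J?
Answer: 553 - 79*I*√15 ≈ 553.0 - 305.97*I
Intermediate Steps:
Q(J) = 0
R(W) = -7 + √(-15 + W) (R(W) = -7 + √(W - 15) = -7 + √(-15 + W))
R(Q(0))*(-79) = (-7 + √(-15 + 0))*(-79) = (-7 + √(-15))*(-79) = (-7 + I*√15)*(-79) = 553 - 79*I*√15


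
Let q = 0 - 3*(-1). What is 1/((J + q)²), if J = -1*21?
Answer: 1/324 ≈ 0.0030864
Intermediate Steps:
J = -21
q = 3 (q = 0 + 3 = 3)
1/((J + q)²) = 1/((-21 + 3)²) = 1/((-18)²) = 1/324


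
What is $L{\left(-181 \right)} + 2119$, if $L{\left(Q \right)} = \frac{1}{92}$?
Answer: $\frac{194949}{92} \approx 2119.0$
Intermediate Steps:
$L{\left(Q \right)} = \frac{1}{92}$
$L{\left(-181 \right)} + 2119 = \frac{1}{92} + 2119 = \frac{194949}{92}$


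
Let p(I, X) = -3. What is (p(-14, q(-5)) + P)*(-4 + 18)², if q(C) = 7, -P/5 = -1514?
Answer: 1483132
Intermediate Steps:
P = 7570 (P = -5*(-1514) = 7570)
(p(-14, q(-5)) + P)*(-4 + 18)² = (-3 + 7570)*(-4 + 18)² = 7567*14² = 7567*196 = 1483132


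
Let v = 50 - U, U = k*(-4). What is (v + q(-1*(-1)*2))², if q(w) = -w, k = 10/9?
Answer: 222784/81 ≈ 2750.4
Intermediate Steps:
k = 10/9 (k = 10*(⅑) = 10/9 ≈ 1.1111)
U = -40/9 (U = (10/9)*(-4) = -40/9 ≈ -4.4444)
v = 490/9 (v = 50 - 1*(-40/9) = 50 + 40/9 = 490/9 ≈ 54.444)
(v + q(-1*(-1)*2))² = (490/9 - (-1*(-1))*2)² = (490/9 - 2)² = (472/9)² = 222784/81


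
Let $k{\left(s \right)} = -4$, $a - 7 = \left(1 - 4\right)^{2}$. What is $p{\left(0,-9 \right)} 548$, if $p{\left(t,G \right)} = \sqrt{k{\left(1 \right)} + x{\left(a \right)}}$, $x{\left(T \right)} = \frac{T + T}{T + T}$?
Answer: $548 i \sqrt{3} \approx 949.16 i$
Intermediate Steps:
$a = 16$ ($a = 7 + \left(1 - 4\right)^{2} = 7 + \left(-3\right)^{2} = 7 + 9 = 16$)
$x{\left(T \right)} = 1$ ($x{\left(T \right)} = \frac{2 T}{2 T} = 2 T \frac{1}{2 T} = 1$)
$p{\left(t,G \right)} = i \sqrt{3}$ ($p{\left(t,G \right)} = \sqrt{-4 + 1} = \sqrt{-3} = i \sqrt{3}$)
$p{\left(0,-9 \right)} 548 = i \sqrt{3} \cdot 548 = 548 i \sqrt{3}$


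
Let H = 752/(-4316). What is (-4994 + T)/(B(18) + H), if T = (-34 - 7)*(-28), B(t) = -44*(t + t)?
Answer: 2074917/854662 ≈ 2.4278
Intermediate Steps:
B(t) = -88*t
H = -188/1079 (H = 752*(-1/4316) = -188/1079 ≈ -0.17424)
T = 1148 (T = -41*(-28) = 1148)
(-4994 + T)/(B(18) + H) = (-4994 + 1148)/(-88*18 - 188/1079) = -3846/(-1584 - 188/1079) = -3846/(-1709324/1079) = -3846*(-1079/1709324) = 2074917/854662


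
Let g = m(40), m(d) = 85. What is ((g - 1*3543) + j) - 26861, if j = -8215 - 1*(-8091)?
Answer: -30443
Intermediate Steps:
g = 85
j = -124 (j = -8215 + 8091 = -124)
((g - 1*3543) + j) - 26861 = ((85 - 1*3543) - 124) - 26861 = ((85 - 3543) - 124) - 26861 = (-3458 - 124) - 26861 = -3582 - 26861 = -30443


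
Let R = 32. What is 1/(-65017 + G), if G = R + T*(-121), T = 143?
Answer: -1/82288 ≈ -1.2152e-5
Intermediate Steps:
G = -17271 (G = 32 + 143*(-121) = 32 - 17303 = -17271)
1/(-65017 + G) = 1/(-65017 - 17271) = 1/(-82288) = -1/82288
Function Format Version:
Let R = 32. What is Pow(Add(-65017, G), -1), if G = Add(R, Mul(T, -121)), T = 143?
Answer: Rational(-1, 82288) ≈ -1.2152e-5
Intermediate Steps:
G = -17271 (G = Add(32, Mul(143, -121)) = Add(32, -17303) = -17271)
Pow(Add(-65017, G), -1) = Pow(Add(-65017, -17271), -1) = Pow(-82288, -1) = Rational(-1, 82288)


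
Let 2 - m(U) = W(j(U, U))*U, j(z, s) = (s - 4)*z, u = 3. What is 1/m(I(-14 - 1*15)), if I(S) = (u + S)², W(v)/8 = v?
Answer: -1/2456702974 ≈ -4.0705e-10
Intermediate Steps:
j(z, s) = z*(-4 + s) (j(z, s) = (-4 + s)*z = z*(-4 + s))
W(v) = 8*v
I(S) = (3 + S)²
m(U) = 2 - 8*U²*(-4 + U) (m(U) = 2 - 8*(U*(-4 + U))*U = 2 - 8*U*(-4 + U)*U = 2 - 8*U²*(-4 + U))
1/m(I(-14 - 1*15)) = 1/(2 + 8*((3 + (-14 - 1*15))²)²*(4 - (3 + (-14 - 1*15))²)) = 1/(2 + 8*((3 + (-14 - 15))²)²*(4 - (3 + (-14 - 15))²)) = 1/(2 + 8*((3 - 29)²)²*(4 - (3 - 29)²)) = 1/(2 + 8*((-26)²)²*(4 - 1*(-26)²)) = 1/(2 + 8*676²*(4 - 1*676)) = 1/(2 + 8*456976*(4 - 676)) = 1/(2 + 8*456976*(-672)) = 1/(2 - 2456702976) = 1/(-2456702974) = -1/2456702974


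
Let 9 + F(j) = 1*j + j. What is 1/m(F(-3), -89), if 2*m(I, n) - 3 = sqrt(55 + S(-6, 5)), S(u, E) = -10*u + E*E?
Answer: -6/131 + 4*sqrt(35)/131 ≈ 0.13484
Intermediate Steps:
S(u, E) = E**2 - 10*u (S(u, E) = -10*u + E**2 = E**2 - 10*u)
F(j) = -9 + 2*j (F(j) = -9 + (1*j + j) = -9 + (j + j) = -9 + 2*j)
m(I, n) = 3/2 + sqrt(35) (m(I, n) = 3/2 + sqrt(55 + (5**2 - 10*(-6)))/2 = 3/2 + sqrt(55 + (25 + 60))/2 = 3/2 + sqrt(55 + 85)/2 = 3/2 + sqrt(140)/2 = 3/2 + (2*sqrt(35))/2 = 3/2 + sqrt(35))
1/m(F(-3), -89) = 1/(3/2 + sqrt(35))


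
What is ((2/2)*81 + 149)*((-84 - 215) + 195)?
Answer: -23920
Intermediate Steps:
((2/2)*81 + 149)*((-84 - 215) + 195) = ((2*(½))*81 + 149)*(-299 + 195) = (1*81 + 149)*(-104) = (81 + 149)*(-104) = 230*(-104) = -23920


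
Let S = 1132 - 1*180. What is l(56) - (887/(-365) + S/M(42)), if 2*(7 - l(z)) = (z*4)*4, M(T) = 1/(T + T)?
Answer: -29348398/365 ≈ -80407.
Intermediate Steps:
M(T) = 1/(2*T)
S = 952 (S = 1132 - 180 = 952)
l(z) = 7 - 8*z (l(z) = 7 - z*4*4/2 = 7 - 4*z*4/2 = 7 - 8*z)
l(56) - (887/(-365) + S/M(42)) = (7 - 8*56) - (887/(-365) + 952/(((½)/42))) = (7 - 448) - (887*(-1/365) + 952/(((½)*(1/42)))) = -441 - (-887/365 + 952/(1/84)) = -441 - (-887/365 + 952*84) = -441 - (-887/365 + 79968) = -441 - 1*29187433/365 = -441 - 29187433/365 = -29348398/365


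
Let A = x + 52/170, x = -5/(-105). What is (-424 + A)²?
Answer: 571852051681/3186225 ≈ 1.7948e+5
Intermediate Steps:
x = 1/21 (x = -5*(-1/105) = 1/21 ≈ 0.047619)
A = 631/1785 (A = 1/21 + 52/170 = 1/21 + 52*(1/170) = 1/21 + 26/85 = 631/1785 ≈ 0.35350)
(-424 + A)² = (-424 + 631/1785)² = (-756209/1785)² = 571852051681/3186225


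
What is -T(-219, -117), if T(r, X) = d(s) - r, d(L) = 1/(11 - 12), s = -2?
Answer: -218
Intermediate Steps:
d(L) = -1 (d(L) = 1/(-1) = -1)
T(r, X) = -1 - r
-T(-219, -117) = -(-1 - 1*(-219)) = -(-1 + 219) = -1*218 = -218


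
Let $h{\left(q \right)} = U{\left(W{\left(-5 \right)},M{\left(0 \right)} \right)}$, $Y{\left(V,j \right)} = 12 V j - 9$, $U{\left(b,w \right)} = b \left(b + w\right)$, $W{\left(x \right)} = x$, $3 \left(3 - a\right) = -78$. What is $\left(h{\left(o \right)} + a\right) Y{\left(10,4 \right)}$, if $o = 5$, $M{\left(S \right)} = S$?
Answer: $25434$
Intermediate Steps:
$a = 29$ ($a = 3 - -26 = 3 + 26 = 29$)
$Y{\left(V,j \right)} = -9 + 12 V j$ ($Y{\left(V,j \right)} = 12 V j - 9 = -9 + 12 V j$)
$h{\left(q \right)} = 25$ ($h{\left(q \right)} = - 5 \left(-5 + 0\right) = \left(-5\right) \left(-5\right) = 25$)
$\left(h{\left(o \right)} + a\right) Y{\left(10,4 \right)} = \left(25 + 29\right) \left(-9 + 12 \cdot 10 \cdot 4\right) = 54 \left(-9 + 480\right) = 54 \cdot 471 = 25434$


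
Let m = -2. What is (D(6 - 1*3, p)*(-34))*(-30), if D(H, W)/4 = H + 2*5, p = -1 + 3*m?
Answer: 53040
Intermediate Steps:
p = -7 (p = -1 + 3*(-2) = -1 - 6 = -7)
D(H, W) = 40 + 4*H (D(H, W) = 4*(H + 2*5) = 4*(H + 10) = 4*(10 + H) = 40 + 4*H)
(D(6 - 1*3, p)*(-34))*(-30) = ((40 + 4*(6 - 1*3))*(-34))*(-30) = ((40 + 4*(6 - 3))*(-34))*(-30) = ((40 + 4*3)*(-34))*(-30) = ((40 + 12)*(-34))*(-30) = (52*(-34))*(-30) = -1768*(-30) = 53040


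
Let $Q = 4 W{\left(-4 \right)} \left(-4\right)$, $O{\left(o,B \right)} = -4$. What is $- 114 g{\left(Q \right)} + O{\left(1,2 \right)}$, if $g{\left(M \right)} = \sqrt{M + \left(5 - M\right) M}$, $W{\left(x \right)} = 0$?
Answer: $-4$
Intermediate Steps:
$Q = 0$ ($Q = 4 \cdot 0 \left(-4\right) = 0 \left(-4\right) = 0$)
$g{\left(M \right)} = \sqrt{M + M \left(5 - M\right)}$
$- 114 g{\left(Q \right)} + O{\left(1,2 \right)} = - 114 \sqrt{0 \left(6 - 0\right)} - 4 = - 114 \sqrt{0 \left(6 + 0\right)} - 4 = - 114 \sqrt{0 \cdot 6} - 4 = - 114 \sqrt{0} - 4 = \left(-114\right) 0 - 4 = 0 - 4 = -4$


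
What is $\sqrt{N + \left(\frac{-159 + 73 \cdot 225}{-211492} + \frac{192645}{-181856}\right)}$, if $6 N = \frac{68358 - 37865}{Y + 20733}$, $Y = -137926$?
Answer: $\frac{i \sqrt{842529576197853034396236389166}}{845131953935688} \approx 1.0861 i$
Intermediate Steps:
$N = - \frac{30493}{703158}$ ($N = \frac{\left(68358 - 37865\right) \frac{1}{-137926 + 20733}}{6} = \frac{30493 \frac{1}{-117193}}{6} = \frac{30493 \left(- \frac{1}{117193}\right)}{6} = \frac{1}{6} \left(- \frac{30493}{117193}\right) = - \frac{30493}{703158} \approx -0.043366$)
$\sqrt{N + \left(\frac{-159 + 73 \cdot 225}{-211492} + \frac{192645}{-181856}\right)} = \sqrt{- \frac{30493}{703158} + \left(\frac{-159 + 73 \cdot 225}{-211492} + \frac{192645}{-181856}\right)} = \sqrt{- \frac{30493}{703158} + \left(\left(-159 + 16425\right) \left(- \frac{1}{211492}\right) + 192645 \left(- \frac{1}{181856}\right)\right)} = \sqrt{- \frac{30493}{703158} + \left(16266 \left(- \frac{1}{211492}\right) - \frac{192645}{181856}\right)} = \sqrt{- \frac{30493}{703158} - \frac{10925236509}{9615272288}} = \sqrt{- \frac{3987682975536703}{3380527815742752}} = \frac{i \sqrt{842529576197853034396236389166}}{845131953935688}$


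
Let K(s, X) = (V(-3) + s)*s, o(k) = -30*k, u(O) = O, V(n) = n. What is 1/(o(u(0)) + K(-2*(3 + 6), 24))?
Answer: 1/378 ≈ 0.0026455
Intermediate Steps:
K(s, X) = s*(-3 + s) (K(s, X) = (-3 + s)*s = s*(-3 + s))
1/(o(u(0)) + K(-2*(3 + 6), 24)) = 1/(-30*0 + (-2*(3 + 6))*(-3 - 2*(3 + 6))) = 1/(0 + (-2*9)*(-3 - 2*9)) = 1/(0 - 18*(-3 - 18)) = 1/(0 - 18*(-21)) = 1/(0 + 378) = 1/378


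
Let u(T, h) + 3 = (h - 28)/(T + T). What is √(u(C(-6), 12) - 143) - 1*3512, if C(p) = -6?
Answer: -3512 + I*√1302/3 ≈ -3512.0 + 12.028*I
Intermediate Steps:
u(T, h) = -3 + (-28 + h)/(2*T) (u(T, h) = -3 + (h - 28)/(T + T) = -3 + (-28 + h)/((2*T)) = -3 + (-28 + h)*(1/(2*T)) = -3 + (-28 + h)/(2*T))
√(u(C(-6), 12) - 143) - 1*3512 = √((½)*(-28 + 12 - 6*(-6))/(-6) - 143) - 1*3512 = √((½)*(-⅙)*(-28 + 12 + 36) - 143) - 3512 = √((½)*(-⅙)*20 - 143) - 3512 = √(-5/3 - 143) - 3512 = √(-434/3) - 3512 = I*√1302/3 - 3512 = -3512 + I*√1302/3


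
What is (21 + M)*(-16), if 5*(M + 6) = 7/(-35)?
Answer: -5984/25 ≈ -239.36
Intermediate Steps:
M = -151/25 (M = -6 + (7/(-35))/5 = -6 + (7*(-1/35))/5 = -6 + (⅕)*(-⅕) = -6 - 1/25 = -151/25 ≈ -6.0400)
(21 + M)*(-16) = (21 - 151/25)*(-16) = (374/25)*(-16) = -5984/25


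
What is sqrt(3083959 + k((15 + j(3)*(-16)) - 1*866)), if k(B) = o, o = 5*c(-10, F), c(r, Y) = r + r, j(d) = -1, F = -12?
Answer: 3*sqrt(342651) ≈ 1756.1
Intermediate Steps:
c(r, Y) = 2*r
o = -100 (o = 5*(2*(-10)) = 5*(-20) = -100)
k(B) = -100
sqrt(3083959 + k((15 + j(3)*(-16)) - 1*866)) = sqrt(3083959 - 100) = sqrt(3083859) = 3*sqrt(342651)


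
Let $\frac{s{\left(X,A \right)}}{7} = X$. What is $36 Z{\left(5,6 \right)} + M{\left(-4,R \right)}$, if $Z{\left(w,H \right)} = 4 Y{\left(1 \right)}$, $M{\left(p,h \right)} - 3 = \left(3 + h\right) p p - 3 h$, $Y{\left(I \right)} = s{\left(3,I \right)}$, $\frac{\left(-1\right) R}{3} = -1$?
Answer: $3114$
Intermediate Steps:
$R = 3$ ($R = \left(-3\right) \left(-1\right) = 3$)
$s{\left(X,A \right)} = 7 X$
$Y{\left(I \right)} = 21$ ($Y{\left(I \right)} = 7 \cdot 3 = 21$)
$M{\left(p,h \right)} = 3 - 3 h + p^{2} \left(3 + h\right)$ ($M{\left(p,h \right)} = 3 - \left(3 h - \left(3 + h\right) p p\right) = 3 - \left(3 h - p \left(3 + h\right) p\right) = 3 - \left(3 h - p^{2} \left(3 + h\right)\right) = 3 - 3 h + p^{2} \left(3 + h\right)$)
$Z{\left(w,H \right)} = 84$ ($Z{\left(w,H \right)} = 4 \cdot 21 = 84$)
$36 Z{\left(5,6 \right)} + M{\left(-4,R \right)} = 36 \cdot 84 + \left(3 - 9 + 3 \left(-4\right)^{2} + 3 \left(-4\right)^{2}\right) = 3024 + \left(3 - 9 + 3 \cdot 16 + 3 \cdot 16\right) = 3024 + \left(3 - 9 + 48 + 48\right) = 3024 + 90 = 3114$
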